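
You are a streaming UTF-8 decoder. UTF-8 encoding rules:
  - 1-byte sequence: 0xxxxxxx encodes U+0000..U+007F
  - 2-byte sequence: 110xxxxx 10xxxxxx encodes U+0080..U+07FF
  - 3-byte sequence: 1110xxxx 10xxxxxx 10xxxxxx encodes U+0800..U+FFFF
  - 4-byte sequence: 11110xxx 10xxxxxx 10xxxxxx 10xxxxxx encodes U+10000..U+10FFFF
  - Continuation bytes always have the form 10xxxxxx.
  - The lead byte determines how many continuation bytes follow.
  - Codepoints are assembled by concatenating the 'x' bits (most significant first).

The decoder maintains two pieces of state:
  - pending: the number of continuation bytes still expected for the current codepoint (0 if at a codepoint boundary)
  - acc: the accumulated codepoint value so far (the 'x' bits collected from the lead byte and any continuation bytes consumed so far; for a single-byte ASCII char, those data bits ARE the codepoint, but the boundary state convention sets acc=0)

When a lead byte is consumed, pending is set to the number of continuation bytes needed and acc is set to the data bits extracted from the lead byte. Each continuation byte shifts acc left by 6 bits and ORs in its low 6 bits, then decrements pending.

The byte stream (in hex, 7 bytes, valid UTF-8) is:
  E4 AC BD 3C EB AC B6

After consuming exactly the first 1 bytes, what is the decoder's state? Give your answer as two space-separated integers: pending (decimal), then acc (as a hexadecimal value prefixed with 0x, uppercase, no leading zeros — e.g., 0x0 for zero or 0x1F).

Byte[0]=E4: 3-byte lead. pending=2, acc=0x4

Answer: 2 0x4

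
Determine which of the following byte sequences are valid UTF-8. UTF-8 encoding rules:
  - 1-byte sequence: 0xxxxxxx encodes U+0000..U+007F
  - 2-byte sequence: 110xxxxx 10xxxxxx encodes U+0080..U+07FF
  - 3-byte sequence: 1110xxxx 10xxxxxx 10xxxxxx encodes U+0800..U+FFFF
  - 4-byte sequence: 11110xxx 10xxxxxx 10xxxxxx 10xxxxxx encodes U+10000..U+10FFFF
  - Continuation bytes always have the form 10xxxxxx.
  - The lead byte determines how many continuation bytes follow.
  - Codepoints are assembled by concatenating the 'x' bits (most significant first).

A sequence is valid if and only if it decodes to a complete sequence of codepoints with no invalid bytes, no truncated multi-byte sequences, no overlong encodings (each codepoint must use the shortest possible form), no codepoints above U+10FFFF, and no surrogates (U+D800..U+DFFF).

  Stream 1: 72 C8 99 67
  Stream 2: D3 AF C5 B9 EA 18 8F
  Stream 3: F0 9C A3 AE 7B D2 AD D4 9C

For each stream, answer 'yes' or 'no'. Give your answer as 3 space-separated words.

Answer: yes no yes

Derivation:
Stream 1: decodes cleanly. VALID
Stream 2: error at byte offset 5. INVALID
Stream 3: decodes cleanly. VALID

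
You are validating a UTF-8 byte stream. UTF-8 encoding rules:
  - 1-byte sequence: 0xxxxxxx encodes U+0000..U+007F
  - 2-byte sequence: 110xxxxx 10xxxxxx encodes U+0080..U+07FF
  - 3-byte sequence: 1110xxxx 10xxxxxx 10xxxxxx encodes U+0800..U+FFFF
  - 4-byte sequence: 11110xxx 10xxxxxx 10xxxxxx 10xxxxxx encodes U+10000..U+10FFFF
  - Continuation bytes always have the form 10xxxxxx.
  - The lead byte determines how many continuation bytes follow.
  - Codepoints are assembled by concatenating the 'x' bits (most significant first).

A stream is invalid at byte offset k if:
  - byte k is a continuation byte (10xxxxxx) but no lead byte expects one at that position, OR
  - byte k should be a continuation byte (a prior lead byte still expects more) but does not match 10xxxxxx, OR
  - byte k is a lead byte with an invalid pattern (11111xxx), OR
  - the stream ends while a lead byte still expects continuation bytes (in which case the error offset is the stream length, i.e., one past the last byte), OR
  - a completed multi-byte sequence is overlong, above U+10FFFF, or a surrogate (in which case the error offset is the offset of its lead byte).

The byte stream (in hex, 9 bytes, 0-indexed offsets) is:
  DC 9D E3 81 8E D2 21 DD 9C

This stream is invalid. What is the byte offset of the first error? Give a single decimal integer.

Answer: 6

Derivation:
Byte[0]=DC: 2-byte lead, need 1 cont bytes. acc=0x1C
Byte[1]=9D: continuation. acc=(acc<<6)|0x1D=0x71D
Completed: cp=U+071D (starts at byte 0)
Byte[2]=E3: 3-byte lead, need 2 cont bytes. acc=0x3
Byte[3]=81: continuation. acc=(acc<<6)|0x01=0xC1
Byte[4]=8E: continuation. acc=(acc<<6)|0x0E=0x304E
Completed: cp=U+304E (starts at byte 2)
Byte[5]=D2: 2-byte lead, need 1 cont bytes. acc=0x12
Byte[6]=21: expected 10xxxxxx continuation. INVALID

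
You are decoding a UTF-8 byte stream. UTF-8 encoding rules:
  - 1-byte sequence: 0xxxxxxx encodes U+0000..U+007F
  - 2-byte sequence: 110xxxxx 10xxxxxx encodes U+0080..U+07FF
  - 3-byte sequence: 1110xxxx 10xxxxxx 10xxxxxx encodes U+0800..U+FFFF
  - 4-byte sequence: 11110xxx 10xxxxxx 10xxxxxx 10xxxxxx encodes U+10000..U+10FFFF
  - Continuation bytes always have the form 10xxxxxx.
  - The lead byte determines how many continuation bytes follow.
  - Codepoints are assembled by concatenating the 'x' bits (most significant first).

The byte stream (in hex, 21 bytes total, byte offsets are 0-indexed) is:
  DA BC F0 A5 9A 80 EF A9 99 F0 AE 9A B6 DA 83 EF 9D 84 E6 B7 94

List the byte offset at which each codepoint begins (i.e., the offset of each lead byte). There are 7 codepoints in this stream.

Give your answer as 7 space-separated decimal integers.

Byte[0]=DA: 2-byte lead, need 1 cont bytes. acc=0x1A
Byte[1]=BC: continuation. acc=(acc<<6)|0x3C=0x6BC
Completed: cp=U+06BC (starts at byte 0)
Byte[2]=F0: 4-byte lead, need 3 cont bytes. acc=0x0
Byte[3]=A5: continuation. acc=(acc<<6)|0x25=0x25
Byte[4]=9A: continuation. acc=(acc<<6)|0x1A=0x95A
Byte[5]=80: continuation. acc=(acc<<6)|0x00=0x25680
Completed: cp=U+25680 (starts at byte 2)
Byte[6]=EF: 3-byte lead, need 2 cont bytes. acc=0xF
Byte[7]=A9: continuation. acc=(acc<<6)|0x29=0x3E9
Byte[8]=99: continuation. acc=(acc<<6)|0x19=0xFA59
Completed: cp=U+FA59 (starts at byte 6)
Byte[9]=F0: 4-byte lead, need 3 cont bytes. acc=0x0
Byte[10]=AE: continuation. acc=(acc<<6)|0x2E=0x2E
Byte[11]=9A: continuation. acc=(acc<<6)|0x1A=0xB9A
Byte[12]=B6: continuation. acc=(acc<<6)|0x36=0x2E6B6
Completed: cp=U+2E6B6 (starts at byte 9)
Byte[13]=DA: 2-byte lead, need 1 cont bytes. acc=0x1A
Byte[14]=83: continuation. acc=(acc<<6)|0x03=0x683
Completed: cp=U+0683 (starts at byte 13)
Byte[15]=EF: 3-byte lead, need 2 cont bytes. acc=0xF
Byte[16]=9D: continuation. acc=(acc<<6)|0x1D=0x3DD
Byte[17]=84: continuation. acc=(acc<<6)|0x04=0xF744
Completed: cp=U+F744 (starts at byte 15)
Byte[18]=E6: 3-byte lead, need 2 cont bytes. acc=0x6
Byte[19]=B7: continuation. acc=(acc<<6)|0x37=0x1B7
Byte[20]=94: continuation. acc=(acc<<6)|0x14=0x6DD4
Completed: cp=U+6DD4 (starts at byte 18)

Answer: 0 2 6 9 13 15 18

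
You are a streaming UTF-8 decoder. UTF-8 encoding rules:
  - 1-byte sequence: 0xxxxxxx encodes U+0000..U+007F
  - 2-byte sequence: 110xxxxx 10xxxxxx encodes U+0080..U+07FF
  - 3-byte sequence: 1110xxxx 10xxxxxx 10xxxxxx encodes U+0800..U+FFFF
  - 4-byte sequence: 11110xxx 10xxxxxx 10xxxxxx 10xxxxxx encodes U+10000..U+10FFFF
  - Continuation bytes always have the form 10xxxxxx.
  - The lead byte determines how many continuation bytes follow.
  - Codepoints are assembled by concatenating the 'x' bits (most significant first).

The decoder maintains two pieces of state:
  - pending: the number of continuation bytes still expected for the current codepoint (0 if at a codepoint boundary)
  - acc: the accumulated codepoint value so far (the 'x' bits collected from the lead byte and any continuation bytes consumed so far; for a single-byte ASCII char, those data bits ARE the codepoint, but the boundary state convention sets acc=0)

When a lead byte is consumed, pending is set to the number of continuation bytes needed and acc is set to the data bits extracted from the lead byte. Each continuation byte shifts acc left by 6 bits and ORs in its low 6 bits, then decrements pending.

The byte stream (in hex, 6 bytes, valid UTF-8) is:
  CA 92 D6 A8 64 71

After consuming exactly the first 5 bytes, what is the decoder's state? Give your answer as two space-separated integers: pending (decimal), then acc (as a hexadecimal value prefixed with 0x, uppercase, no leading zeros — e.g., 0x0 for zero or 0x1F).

Answer: 0 0x0

Derivation:
Byte[0]=CA: 2-byte lead. pending=1, acc=0xA
Byte[1]=92: continuation. acc=(acc<<6)|0x12=0x292, pending=0
Byte[2]=D6: 2-byte lead. pending=1, acc=0x16
Byte[3]=A8: continuation. acc=(acc<<6)|0x28=0x5A8, pending=0
Byte[4]=64: 1-byte. pending=0, acc=0x0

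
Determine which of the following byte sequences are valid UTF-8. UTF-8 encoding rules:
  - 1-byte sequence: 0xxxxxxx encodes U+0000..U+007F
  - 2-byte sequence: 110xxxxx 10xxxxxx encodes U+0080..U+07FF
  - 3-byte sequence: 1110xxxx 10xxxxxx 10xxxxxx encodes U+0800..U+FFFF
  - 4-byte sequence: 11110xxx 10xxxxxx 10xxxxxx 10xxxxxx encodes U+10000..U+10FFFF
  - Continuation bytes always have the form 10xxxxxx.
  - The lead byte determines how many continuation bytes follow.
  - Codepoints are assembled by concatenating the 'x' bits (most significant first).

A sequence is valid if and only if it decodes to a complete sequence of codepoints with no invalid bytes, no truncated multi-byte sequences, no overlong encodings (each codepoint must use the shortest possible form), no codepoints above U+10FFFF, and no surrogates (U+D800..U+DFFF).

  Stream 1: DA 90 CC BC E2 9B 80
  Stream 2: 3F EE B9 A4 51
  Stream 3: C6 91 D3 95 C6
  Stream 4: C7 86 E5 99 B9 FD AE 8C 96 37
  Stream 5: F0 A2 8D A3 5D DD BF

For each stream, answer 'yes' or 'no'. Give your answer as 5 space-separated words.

Answer: yes yes no no yes

Derivation:
Stream 1: decodes cleanly. VALID
Stream 2: decodes cleanly. VALID
Stream 3: error at byte offset 5. INVALID
Stream 4: error at byte offset 5. INVALID
Stream 5: decodes cleanly. VALID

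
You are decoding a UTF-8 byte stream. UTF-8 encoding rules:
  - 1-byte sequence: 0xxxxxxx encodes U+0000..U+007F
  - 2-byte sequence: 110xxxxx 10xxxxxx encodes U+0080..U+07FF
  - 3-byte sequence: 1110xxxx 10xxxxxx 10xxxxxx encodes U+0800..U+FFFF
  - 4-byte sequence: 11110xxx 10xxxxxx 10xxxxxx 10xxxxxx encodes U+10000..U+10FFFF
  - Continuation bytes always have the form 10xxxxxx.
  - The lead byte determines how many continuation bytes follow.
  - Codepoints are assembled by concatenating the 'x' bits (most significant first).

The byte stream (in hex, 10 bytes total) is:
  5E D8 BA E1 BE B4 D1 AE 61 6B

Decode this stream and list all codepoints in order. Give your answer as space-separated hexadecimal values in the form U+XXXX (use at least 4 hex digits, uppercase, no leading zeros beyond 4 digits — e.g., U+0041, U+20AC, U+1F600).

Byte[0]=5E: 1-byte ASCII. cp=U+005E
Byte[1]=D8: 2-byte lead, need 1 cont bytes. acc=0x18
Byte[2]=BA: continuation. acc=(acc<<6)|0x3A=0x63A
Completed: cp=U+063A (starts at byte 1)
Byte[3]=E1: 3-byte lead, need 2 cont bytes. acc=0x1
Byte[4]=BE: continuation. acc=(acc<<6)|0x3E=0x7E
Byte[5]=B4: continuation. acc=(acc<<6)|0x34=0x1FB4
Completed: cp=U+1FB4 (starts at byte 3)
Byte[6]=D1: 2-byte lead, need 1 cont bytes. acc=0x11
Byte[7]=AE: continuation. acc=(acc<<6)|0x2E=0x46E
Completed: cp=U+046E (starts at byte 6)
Byte[8]=61: 1-byte ASCII. cp=U+0061
Byte[9]=6B: 1-byte ASCII. cp=U+006B

Answer: U+005E U+063A U+1FB4 U+046E U+0061 U+006B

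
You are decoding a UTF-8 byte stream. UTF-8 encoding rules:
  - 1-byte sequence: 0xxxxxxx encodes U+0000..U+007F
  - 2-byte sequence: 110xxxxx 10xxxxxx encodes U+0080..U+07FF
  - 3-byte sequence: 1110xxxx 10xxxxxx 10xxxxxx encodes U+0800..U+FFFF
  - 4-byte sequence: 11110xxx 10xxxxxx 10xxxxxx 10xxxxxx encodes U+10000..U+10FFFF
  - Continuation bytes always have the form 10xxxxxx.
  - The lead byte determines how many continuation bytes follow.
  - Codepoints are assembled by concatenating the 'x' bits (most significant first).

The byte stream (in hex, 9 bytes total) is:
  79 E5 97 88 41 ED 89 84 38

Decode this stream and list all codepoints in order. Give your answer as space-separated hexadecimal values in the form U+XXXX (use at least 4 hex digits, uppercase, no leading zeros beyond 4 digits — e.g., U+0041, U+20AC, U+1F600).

Answer: U+0079 U+55C8 U+0041 U+D244 U+0038

Derivation:
Byte[0]=79: 1-byte ASCII. cp=U+0079
Byte[1]=E5: 3-byte lead, need 2 cont bytes. acc=0x5
Byte[2]=97: continuation. acc=(acc<<6)|0x17=0x157
Byte[3]=88: continuation. acc=(acc<<6)|0x08=0x55C8
Completed: cp=U+55C8 (starts at byte 1)
Byte[4]=41: 1-byte ASCII. cp=U+0041
Byte[5]=ED: 3-byte lead, need 2 cont bytes. acc=0xD
Byte[6]=89: continuation. acc=(acc<<6)|0x09=0x349
Byte[7]=84: continuation. acc=(acc<<6)|0x04=0xD244
Completed: cp=U+D244 (starts at byte 5)
Byte[8]=38: 1-byte ASCII. cp=U+0038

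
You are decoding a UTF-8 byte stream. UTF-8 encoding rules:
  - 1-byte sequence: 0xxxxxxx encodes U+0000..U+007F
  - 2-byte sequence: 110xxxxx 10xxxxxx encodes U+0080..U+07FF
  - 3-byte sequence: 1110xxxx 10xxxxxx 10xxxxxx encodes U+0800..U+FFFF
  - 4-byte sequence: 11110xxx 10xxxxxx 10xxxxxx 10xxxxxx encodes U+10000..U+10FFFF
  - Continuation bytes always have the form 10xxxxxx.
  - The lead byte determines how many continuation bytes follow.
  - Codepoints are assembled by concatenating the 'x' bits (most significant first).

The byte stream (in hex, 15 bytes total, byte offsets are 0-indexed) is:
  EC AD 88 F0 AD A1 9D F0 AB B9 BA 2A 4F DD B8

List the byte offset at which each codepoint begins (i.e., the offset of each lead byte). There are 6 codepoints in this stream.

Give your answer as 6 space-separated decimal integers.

Byte[0]=EC: 3-byte lead, need 2 cont bytes. acc=0xC
Byte[1]=AD: continuation. acc=(acc<<6)|0x2D=0x32D
Byte[2]=88: continuation. acc=(acc<<6)|0x08=0xCB48
Completed: cp=U+CB48 (starts at byte 0)
Byte[3]=F0: 4-byte lead, need 3 cont bytes. acc=0x0
Byte[4]=AD: continuation. acc=(acc<<6)|0x2D=0x2D
Byte[5]=A1: continuation. acc=(acc<<6)|0x21=0xB61
Byte[6]=9D: continuation. acc=(acc<<6)|0x1D=0x2D85D
Completed: cp=U+2D85D (starts at byte 3)
Byte[7]=F0: 4-byte lead, need 3 cont bytes. acc=0x0
Byte[8]=AB: continuation. acc=(acc<<6)|0x2B=0x2B
Byte[9]=B9: continuation. acc=(acc<<6)|0x39=0xAF9
Byte[10]=BA: continuation. acc=(acc<<6)|0x3A=0x2BE7A
Completed: cp=U+2BE7A (starts at byte 7)
Byte[11]=2A: 1-byte ASCII. cp=U+002A
Byte[12]=4F: 1-byte ASCII. cp=U+004F
Byte[13]=DD: 2-byte lead, need 1 cont bytes. acc=0x1D
Byte[14]=B8: continuation. acc=(acc<<6)|0x38=0x778
Completed: cp=U+0778 (starts at byte 13)

Answer: 0 3 7 11 12 13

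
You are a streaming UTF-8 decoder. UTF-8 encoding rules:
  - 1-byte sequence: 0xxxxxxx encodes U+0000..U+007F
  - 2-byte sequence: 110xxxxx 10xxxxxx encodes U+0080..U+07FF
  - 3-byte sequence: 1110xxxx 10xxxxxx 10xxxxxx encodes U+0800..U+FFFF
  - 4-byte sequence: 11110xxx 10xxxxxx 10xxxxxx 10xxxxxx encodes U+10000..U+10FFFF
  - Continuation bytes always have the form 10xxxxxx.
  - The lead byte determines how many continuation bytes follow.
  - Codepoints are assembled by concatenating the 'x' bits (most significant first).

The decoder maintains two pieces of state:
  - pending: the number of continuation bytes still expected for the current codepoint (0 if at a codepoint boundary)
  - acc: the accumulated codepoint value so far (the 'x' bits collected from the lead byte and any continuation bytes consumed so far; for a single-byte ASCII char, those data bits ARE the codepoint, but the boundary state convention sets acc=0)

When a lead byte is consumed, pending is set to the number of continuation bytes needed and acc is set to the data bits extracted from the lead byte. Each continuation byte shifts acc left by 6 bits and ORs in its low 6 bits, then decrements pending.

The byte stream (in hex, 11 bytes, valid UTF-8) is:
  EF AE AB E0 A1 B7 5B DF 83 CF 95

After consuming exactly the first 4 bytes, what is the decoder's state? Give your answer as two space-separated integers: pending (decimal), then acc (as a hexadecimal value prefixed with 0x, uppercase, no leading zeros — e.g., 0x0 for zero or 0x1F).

Answer: 2 0x0

Derivation:
Byte[0]=EF: 3-byte lead. pending=2, acc=0xF
Byte[1]=AE: continuation. acc=(acc<<6)|0x2E=0x3EE, pending=1
Byte[2]=AB: continuation. acc=(acc<<6)|0x2B=0xFBAB, pending=0
Byte[3]=E0: 3-byte lead. pending=2, acc=0x0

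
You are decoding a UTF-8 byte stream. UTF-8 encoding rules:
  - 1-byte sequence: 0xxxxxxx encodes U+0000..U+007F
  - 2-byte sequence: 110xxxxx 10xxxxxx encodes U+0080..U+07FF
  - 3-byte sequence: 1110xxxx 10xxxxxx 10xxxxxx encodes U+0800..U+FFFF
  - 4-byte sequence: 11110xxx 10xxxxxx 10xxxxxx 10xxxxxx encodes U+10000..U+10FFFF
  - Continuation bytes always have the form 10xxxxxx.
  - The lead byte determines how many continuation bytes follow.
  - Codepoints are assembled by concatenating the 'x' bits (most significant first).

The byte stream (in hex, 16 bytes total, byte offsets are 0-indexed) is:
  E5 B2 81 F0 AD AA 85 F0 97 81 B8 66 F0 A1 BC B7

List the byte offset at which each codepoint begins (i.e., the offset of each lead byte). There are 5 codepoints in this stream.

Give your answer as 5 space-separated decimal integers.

Answer: 0 3 7 11 12

Derivation:
Byte[0]=E5: 3-byte lead, need 2 cont bytes. acc=0x5
Byte[1]=B2: continuation. acc=(acc<<6)|0x32=0x172
Byte[2]=81: continuation. acc=(acc<<6)|0x01=0x5C81
Completed: cp=U+5C81 (starts at byte 0)
Byte[3]=F0: 4-byte lead, need 3 cont bytes. acc=0x0
Byte[4]=AD: continuation. acc=(acc<<6)|0x2D=0x2D
Byte[5]=AA: continuation. acc=(acc<<6)|0x2A=0xB6A
Byte[6]=85: continuation. acc=(acc<<6)|0x05=0x2DA85
Completed: cp=U+2DA85 (starts at byte 3)
Byte[7]=F0: 4-byte lead, need 3 cont bytes. acc=0x0
Byte[8]=97: continuation. acc=(acc<<6)|0x17=0x17
Byte[9]=81: continuation. acc=(acc<<6)|0x01=0x5C1
Byte[10]=B8: continuation. acc=(acc<<6)|0x38=0x17078
Completed: cp=U+17078 (starts at byte 7)
Byte[11]=66: 1-byte ASCII. cp=U+0066
Byte[12]=F0: 4-byte lead, need 3 cont bytes. acc=0x0
Byte[13]=A1: continuation. acc=(acc<<6)|0x21=0x21
Byte[14]=BC: continuation. acc=(acc<<6)|0x3C=0x87C
Byte[15]=B7: continuation. acc=(acc<<6)|0x37=0x21F37
Completed: cp=U+21F37 (starts at byte 12)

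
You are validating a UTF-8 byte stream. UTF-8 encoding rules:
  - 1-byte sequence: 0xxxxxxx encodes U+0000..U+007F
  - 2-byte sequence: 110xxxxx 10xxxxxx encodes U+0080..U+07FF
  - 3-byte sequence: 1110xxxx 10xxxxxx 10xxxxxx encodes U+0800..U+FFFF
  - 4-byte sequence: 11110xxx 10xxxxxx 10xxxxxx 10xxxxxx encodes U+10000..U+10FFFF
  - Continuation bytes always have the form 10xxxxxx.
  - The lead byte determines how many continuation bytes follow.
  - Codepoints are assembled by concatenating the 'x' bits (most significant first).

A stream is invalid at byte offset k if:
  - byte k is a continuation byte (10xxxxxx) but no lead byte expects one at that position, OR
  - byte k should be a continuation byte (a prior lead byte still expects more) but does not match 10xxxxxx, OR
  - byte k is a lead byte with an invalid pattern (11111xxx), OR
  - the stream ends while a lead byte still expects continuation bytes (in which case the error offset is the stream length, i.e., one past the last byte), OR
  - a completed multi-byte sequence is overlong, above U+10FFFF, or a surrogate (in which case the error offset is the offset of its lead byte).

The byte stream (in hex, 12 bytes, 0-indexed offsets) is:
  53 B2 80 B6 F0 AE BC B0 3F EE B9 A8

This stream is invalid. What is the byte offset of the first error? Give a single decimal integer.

Byte[0]=53: 1-byte ASCII. cp=U+0053
Byte[1]=B2: INVALID lead byte (not 0xxx/110x/1110/11110)

Answer: 1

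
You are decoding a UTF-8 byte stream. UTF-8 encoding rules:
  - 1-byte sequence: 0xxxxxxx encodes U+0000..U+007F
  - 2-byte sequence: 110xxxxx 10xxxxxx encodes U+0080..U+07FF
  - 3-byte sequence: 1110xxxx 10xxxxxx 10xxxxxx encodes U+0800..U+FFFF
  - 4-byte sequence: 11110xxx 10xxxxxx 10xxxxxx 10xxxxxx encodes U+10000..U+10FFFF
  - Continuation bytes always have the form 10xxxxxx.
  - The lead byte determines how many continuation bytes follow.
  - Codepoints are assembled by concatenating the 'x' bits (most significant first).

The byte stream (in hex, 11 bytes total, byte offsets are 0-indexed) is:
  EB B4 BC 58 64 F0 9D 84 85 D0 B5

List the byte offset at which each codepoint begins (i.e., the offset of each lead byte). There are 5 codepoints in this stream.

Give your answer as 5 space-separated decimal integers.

Answer: 0 3 4 5 9

Derivation:
Byte[0]=EB: 3-byte lead, need 2 cont bytes. acc=0xB
Byte[1]=B4: continuation. acc=(acc<<6)|0x34=0x2F4
Byte[2]=BC: continuation. acc=(acc<<6)|0x3C=0xBD3C
Completed: cp=U+BD3C (starts at byte 0)
Byte[3]=58: 1-byte ASCII. cp=U+0058
Byte[4]=64: 1-byte ASCII. cp=U+0064
Byte[5]=F0: 4-byte lead, need 3 cont bytes. acc=0x0
Byte[6]=9D: continuation. acc=(acc<<6)|0x1D=0x1D
Byte[7]=84: continuation. acc=(acc<<6)|0x04=0x744
Byte[8]=85: continuation. acc=(acc<<6)|0x05=0x1D105
Completed: cp=U+1D105 (starts at byte 5)
Byte[9]=D0: 2-byte lead, need 1 cont bytes. acc=0x10
Byte[10]=B5: continuation. acc=(acc<<6)|0x35=0x435
Completed: cp=U+0435 (starts at byte 9)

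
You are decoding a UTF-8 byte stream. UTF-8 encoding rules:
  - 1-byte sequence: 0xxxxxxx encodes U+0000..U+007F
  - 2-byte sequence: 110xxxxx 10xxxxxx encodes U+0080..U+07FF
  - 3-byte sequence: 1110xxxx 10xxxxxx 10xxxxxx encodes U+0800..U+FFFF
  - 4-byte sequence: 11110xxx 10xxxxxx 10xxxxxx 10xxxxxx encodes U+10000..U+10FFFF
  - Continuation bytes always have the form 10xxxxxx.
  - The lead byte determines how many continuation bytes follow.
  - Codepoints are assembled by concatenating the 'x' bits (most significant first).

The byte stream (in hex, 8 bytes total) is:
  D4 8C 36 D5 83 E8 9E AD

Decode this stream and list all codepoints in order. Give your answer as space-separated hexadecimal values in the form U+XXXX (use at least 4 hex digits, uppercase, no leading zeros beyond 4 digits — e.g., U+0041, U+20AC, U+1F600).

Answer: U+050C U+0036 U+0543 U+87AD

Derivation:
Byte[0]=D4: 2-byte lead, need 1 cont bytes. acc=0x14
Byte[1]=8C: continuation. acc=(acc<<6)|0x0C=0x50C
Completed: cp=U+050C (starts at byte 0)
Byte[2]=36: 1-byte ASCII. cp=U+0036
Byte[3]=D5: 2-byte lead, need 1 cont bytes. acc=0x15
Byte[4]=83: continuation. acc=(acc<<6)|0x03=0x543
Completed: cp=U+0543 (starts at byte 3)
Byte[5]=E8: 3-byte lead, need 2 cont bytes. acc=0x8
Byte[6]=9E: continuation. acc=(acc<<6)|0x1E=0x21E
Byte[7]=AD: continuation. acc=(acc<<6)|0x2D=0x87AD
Completed: cp=U+87AD (starts at byte 5)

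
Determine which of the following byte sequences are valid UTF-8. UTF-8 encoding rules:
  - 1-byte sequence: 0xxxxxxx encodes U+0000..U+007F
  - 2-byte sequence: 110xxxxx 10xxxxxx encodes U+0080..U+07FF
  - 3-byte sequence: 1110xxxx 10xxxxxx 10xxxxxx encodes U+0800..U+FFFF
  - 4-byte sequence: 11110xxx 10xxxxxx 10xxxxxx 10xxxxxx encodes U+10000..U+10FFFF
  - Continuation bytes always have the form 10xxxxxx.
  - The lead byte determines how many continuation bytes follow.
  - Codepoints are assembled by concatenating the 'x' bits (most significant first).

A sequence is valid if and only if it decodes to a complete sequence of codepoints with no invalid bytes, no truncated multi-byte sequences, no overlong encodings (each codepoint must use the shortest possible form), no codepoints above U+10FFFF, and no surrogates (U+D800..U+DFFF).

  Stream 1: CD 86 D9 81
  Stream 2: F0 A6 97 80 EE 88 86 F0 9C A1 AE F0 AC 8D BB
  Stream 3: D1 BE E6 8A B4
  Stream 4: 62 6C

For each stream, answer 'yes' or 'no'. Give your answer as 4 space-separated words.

Answer: yes yes yes yes

Derivation:
Stream 1: decodes cleanly. VALID
Stream 2: decodes cleanly. VALID
Stream 3: decodes cleanly. VALID
Stream 4: decodes cleanly. VALID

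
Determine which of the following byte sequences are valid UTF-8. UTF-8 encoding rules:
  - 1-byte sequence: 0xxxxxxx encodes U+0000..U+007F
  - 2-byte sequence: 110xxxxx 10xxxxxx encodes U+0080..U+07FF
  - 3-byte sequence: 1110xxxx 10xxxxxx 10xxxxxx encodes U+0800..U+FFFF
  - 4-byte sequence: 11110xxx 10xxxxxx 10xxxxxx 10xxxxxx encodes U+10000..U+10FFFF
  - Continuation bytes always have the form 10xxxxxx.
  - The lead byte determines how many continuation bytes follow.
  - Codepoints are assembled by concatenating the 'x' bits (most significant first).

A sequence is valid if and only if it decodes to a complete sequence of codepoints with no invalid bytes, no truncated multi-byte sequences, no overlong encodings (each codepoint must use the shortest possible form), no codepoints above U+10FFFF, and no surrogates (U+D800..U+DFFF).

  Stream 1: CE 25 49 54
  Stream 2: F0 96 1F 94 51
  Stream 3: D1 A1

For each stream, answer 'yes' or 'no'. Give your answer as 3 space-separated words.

Answer: no no yes

Derivation:
Stream 1: error at byte offset 1. INVALID
Stream 2: error at byte offset 2. INVALID
Stream 3: decodes cleanly. VALID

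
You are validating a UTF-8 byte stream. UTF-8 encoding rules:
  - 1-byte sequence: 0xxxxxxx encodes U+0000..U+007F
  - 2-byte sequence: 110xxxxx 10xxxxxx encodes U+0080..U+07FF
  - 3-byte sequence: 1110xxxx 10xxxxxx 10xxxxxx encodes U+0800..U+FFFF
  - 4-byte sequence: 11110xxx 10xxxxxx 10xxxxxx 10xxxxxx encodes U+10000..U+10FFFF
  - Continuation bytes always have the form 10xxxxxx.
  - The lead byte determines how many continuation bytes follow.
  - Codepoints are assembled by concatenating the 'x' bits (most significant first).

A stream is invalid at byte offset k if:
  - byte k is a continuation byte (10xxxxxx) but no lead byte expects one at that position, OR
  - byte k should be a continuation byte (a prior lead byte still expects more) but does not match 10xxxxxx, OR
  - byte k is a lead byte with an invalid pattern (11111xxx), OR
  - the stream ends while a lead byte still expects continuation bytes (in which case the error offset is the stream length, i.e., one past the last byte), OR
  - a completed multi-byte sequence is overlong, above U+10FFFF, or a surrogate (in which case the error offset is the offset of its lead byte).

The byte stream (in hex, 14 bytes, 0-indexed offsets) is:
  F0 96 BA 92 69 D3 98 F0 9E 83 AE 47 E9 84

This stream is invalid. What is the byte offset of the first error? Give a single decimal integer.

Answer: 14

Derivation:
Byte[0]=F0: 4-byte lead, need 3 cont bytes. acc=0x0
Byte[1]=96: continuation. acc=(acc<<6)|0x16=0x16
Byte[2]=BA: continuation. acc=(acc<<6)|0x3A=0x5BA
Byte[3]=92: continuation. acc=(acc<<6)|0x12=0x16E92
Completed: cp=U+16E92 (starts at byte 0)
Byte[4]=69: 1-byte ASCII. cp=U+0069
Byte[5]=D3: 2-byte lead, need 1 cont bytes. acc=0x13
Byte[6]=98: continuation. acc=(acc<<6)|0x18=0x4D8
Completed: cp=U+04D8 (starts at byte 5)
Byte[7]=F0: 4-byte lead, need 3 cont bytes. acc=0x0
Byte[8]=9E: continuation. acc=(acc<<6)|0x1E=0x1E
Byte[9]=83: continuation. acc=(acc<<6)|0x03=0x783
Byte[10]=AE: continuation. acc=(acc<<6)|0x2E=0x1E0EE
Completed: cp=U+1E0EE (starts at byte 7)
Byte[11]=47: 1-byte ASCII. cp=U+0047
Byte[12]=E9: 3-byte lead, need 2 cont bytes. acc=0x9
Byte[13]=84: continuation. acc=(acc<<6)|0x04=0x244
Byte[14]: stream ended, expected continuation. INVALID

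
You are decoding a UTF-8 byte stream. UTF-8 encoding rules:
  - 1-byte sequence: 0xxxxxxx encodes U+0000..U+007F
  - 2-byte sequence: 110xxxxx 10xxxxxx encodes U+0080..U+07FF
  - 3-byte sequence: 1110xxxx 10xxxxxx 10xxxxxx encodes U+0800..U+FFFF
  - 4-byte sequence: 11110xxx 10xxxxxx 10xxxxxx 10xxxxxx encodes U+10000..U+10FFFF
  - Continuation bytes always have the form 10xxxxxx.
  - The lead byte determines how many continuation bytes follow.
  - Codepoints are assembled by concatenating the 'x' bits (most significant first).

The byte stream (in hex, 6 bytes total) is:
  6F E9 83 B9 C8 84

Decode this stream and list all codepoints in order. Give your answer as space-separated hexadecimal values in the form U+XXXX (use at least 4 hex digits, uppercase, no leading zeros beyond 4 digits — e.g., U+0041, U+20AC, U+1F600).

Answer: U+006F U+90F9 U+0204

Derivation:
Byte[0]=6F: 1-byte ASCII. cp=U+006F
Byte[1]=E9: 3-byte lead, need 2 cont bytes. acc=0x9
Byte[2]=83: continuation. acc=(acc<<6)|0x03=0x243
Byte[3]=B9: continuation. acc=(acc<<6)|0x39=0x90F9
Completed: cp=U+90F9 (starts at byte 1)
Byte[4]=C8: 2-byte lead, need 1 cont bytes. acc=0x8
Byte[5]=84: continuation. acc=(acc<<6)|0x04=0x204
Completed: cp=U+0204 (starts at byte 4)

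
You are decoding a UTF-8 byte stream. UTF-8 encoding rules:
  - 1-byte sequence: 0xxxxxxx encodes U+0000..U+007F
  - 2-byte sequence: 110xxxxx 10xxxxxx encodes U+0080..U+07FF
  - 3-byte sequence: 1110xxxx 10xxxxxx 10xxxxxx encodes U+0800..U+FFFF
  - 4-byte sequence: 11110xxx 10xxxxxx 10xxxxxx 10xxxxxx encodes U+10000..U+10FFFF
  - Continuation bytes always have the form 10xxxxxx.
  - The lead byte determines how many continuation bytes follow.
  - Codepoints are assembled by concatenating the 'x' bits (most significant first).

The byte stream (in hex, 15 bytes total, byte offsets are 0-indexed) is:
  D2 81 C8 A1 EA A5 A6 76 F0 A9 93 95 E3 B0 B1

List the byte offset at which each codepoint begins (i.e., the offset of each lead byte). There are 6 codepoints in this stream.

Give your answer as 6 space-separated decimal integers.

Byte[0]=D2: 2-byte lead, need 1 cont bytes. acc=0x12
Byte[1]=81: continuation. acc=(acc<<6)|0x01=0x481
Completed: cp=U+0481 (starts at byte 0)
Byte[2]=C8: 2-byte lead, need 1 cont bytes. acc=0x8
Byte[3]=A1: continuation. acc=(acc<<6)|0x21=0x221
Completed: cp=U+0221 (starts at byte 2)
Byte[4]=EA: 3-byte lead, need 2 cont bytes. acc=0xA
Byte[5]=A5: continuation. acc=(acc<<6)|0x25=0x2A5
Byte[6]=A6: continuation. acc=(acc<<6)|0x26=0xA966
Completed: cp=U+A966 (starts at byte 4)
Byte[7]=76: 1-byte ASCII. cp=U+0076
Byte[8]=F0: 4-byte lead, need 3 cont bytes. acc=0x0
Byte[9]=A9: continuation. acc=(acc<<6)|0x29=0x29
Byte[10]=93: continuation. acc=(acc<<6)|0x13=0xA53
Byte[11]=95: continuation. acc=(acc<<6)|0x15=0x294D5
Completed: cp=U+294D5 (starts at byte 8)
Byte[12]=E3: 3-byte lead, need 2 cont bytes. acc=0x3
Byte[13]=B0: continuation. acc=(acc<<6)|0x30=0xF0
Byte[14]=B1: continuation. acc=(acc<<6)|0x31=0x3C31
Completed: cp=U+3C31 (starts at byte 12)

Answer: 0 2 4 7 8 12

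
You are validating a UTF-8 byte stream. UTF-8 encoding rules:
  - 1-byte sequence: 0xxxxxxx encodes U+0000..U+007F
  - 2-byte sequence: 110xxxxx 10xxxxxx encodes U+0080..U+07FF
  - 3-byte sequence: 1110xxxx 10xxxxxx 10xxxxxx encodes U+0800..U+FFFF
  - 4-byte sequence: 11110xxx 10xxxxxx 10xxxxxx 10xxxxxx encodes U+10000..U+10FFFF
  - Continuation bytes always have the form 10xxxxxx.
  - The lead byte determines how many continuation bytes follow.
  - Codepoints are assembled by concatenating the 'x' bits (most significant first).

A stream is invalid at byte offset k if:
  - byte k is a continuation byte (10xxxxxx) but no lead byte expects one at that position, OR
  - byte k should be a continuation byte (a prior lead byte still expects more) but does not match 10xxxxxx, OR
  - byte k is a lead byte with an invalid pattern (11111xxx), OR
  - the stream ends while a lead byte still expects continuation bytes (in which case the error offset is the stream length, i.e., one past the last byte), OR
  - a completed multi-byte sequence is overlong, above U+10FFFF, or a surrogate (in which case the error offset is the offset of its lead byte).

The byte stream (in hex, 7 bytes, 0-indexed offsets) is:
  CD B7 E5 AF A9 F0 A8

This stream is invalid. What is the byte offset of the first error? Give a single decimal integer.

Byte[0]=CD: 2-byte lead, need 1 cont bytes. acc=0xD
Byte[1]=B7: continuation. acc=(acc<<6)|0x37=0x377
Completed: cp=U+0377 (starts at byte 0)
Byte[2]=E5: 3-byte lead, need 2 cont bytes. acc=0x5
Byte[3]=AF: continuation. acc=(acc<<6)|0x2F=0x16F
Byte[4]=A9: continuation. acc=(acc<<6)|0x29=0x5BE9
Completed: cp=U+5BE9 (starts at byte 2)
Byte[5]=F0: 4-byte lead, need 3 cont bytes. acc=0x0
Byte[6]=A8: continuation. acc=(acc<<6)|0x28=0x28
Byte[7]: stream ended, expected continuation. INVALID

Answer: 7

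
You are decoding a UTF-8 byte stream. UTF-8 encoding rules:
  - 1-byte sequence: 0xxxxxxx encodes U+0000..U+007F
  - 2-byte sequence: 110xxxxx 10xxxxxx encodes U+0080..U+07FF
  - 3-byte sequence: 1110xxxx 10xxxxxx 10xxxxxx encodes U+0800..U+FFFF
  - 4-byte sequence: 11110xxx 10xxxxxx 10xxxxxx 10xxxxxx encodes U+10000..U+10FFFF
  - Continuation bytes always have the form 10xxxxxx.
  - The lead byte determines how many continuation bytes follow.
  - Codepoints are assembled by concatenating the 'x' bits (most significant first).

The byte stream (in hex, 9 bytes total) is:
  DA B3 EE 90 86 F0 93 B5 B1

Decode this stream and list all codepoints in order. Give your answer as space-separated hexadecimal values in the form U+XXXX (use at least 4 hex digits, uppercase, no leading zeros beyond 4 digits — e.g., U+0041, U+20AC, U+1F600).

Byte[0]=DA: 2-byte lead, need 1 cont bytes. acc=0x1A
Byte[1]=B3: continuation. acc=(acc<<6)|0x33=0x6B3
Completed: cp=U+06B3 (starts at byte 0)
Byte[2]=EE: 3-byte lead, need 2 cont bytes. acc=0xE
Byte[3]=90: continuation. acc=(acc<<6)|0x10=0x390
Byte[4]=86: continuation. acc=(acc<<6)|0x06=0xE406
Completed: cp=U+E406 (starts at byte 2)
Byte[5]=F0: 4-byte lead, need 3 cont bytes. acc=0x0
Byte[6]=93: continuation. acc=(acc<<6)|0x13=0x13
Byte[7]=B5: continuation. acc=(acc<<6)|0x35=0x4F5
Byte[8]=B1: continuation. acc=(acc<<6)|0x31=0x13D71
Completed: cp=U+13D71 (starts at byte 5)

Answer: U+06B3 U+E406 U+13D71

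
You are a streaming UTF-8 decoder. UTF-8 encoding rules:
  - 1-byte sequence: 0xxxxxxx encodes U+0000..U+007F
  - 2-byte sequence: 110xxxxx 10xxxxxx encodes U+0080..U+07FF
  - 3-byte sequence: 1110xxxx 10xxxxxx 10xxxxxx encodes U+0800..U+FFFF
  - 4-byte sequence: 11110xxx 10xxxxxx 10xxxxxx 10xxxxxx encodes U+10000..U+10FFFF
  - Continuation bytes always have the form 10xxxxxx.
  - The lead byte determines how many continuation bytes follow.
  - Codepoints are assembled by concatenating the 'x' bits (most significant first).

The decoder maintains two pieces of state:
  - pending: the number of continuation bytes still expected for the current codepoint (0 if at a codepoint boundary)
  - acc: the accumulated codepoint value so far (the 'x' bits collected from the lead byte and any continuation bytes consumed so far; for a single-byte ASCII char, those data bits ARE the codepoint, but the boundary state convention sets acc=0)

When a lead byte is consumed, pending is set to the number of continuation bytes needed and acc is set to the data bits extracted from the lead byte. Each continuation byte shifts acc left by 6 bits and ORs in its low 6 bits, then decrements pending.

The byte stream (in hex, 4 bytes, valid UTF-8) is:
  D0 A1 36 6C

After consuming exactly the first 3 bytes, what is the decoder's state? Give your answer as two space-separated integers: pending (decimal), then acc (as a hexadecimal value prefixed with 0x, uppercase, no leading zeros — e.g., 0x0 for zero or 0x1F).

Byte[0]=D0: 2-byte lead. pending=1, acc=0x10
Byte[1]=A1: continuation. acc=(acc<<6)|0x21=0x421, pending=0
Byte[2]=36: 1-byte. pending=0, acc=0x0

Answer: 0 0x0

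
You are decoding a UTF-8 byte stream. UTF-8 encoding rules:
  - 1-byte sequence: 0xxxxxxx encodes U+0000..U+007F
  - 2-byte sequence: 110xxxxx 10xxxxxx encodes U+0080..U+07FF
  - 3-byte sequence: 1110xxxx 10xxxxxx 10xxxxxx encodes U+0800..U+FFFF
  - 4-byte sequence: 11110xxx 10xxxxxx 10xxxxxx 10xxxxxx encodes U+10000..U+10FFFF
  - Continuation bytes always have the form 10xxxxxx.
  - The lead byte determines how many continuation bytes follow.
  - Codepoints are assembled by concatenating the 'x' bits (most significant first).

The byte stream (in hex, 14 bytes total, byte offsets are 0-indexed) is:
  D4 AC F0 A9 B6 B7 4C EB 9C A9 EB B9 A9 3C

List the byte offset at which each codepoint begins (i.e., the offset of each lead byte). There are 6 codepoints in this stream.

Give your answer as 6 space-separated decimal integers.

Answer: 0 2 6 7 10 13

Derivation:
Byte[0]=D4: 2-byte lead, need 1 cont bytes. acc=0x14
Byte[1]=AC: continuation. acc=(acc<<6)|0x2C=0x52C
Completed: cp=U+052C (starts at byte 0)
Byte[2]=F0: 4-byte lead, need 3 cont bytes. acc=0x0
Byte[3]=A9: continuation. acc=(acc<<6)|0x29=0x29
Byte[4]=B6: continuation. acc=(acc<<6)|0x36=0xA76
Byte[5]=B7: continuation. acc=(acc<<6)|0x37=0x29DB7
Completed: cp=U+29DB7 (starts at byte 2)
Byte[6]=4C: 1-byte ASCII. cp=U+004C
Byte[7]=EB: 3-byte lead, need 2 cont bytes. acc=0xB
Byte[8]=9C: continuation. acc=(acc<<6)|0x1C=0x2DC
Byte[9]=A9: continuation. acc=(acc<<6)|0x29=0xB729
Completed: cp=U+B729 (starts at byte 7)
Byte[10]=EB: 3-byte lead, need 2 cont bytes. acc=0xB
Byte[11]=B9: continuation. acc=(acc<<6)|0x39=0x2F9
Byte[12]=A9: continuation. acc=(acc<<6)|0x29=0xBE69
Completed: cp=U+BE69 (starts at byte 10)
Byte[13]=3C: 1-byte ASCII. cp=U+003C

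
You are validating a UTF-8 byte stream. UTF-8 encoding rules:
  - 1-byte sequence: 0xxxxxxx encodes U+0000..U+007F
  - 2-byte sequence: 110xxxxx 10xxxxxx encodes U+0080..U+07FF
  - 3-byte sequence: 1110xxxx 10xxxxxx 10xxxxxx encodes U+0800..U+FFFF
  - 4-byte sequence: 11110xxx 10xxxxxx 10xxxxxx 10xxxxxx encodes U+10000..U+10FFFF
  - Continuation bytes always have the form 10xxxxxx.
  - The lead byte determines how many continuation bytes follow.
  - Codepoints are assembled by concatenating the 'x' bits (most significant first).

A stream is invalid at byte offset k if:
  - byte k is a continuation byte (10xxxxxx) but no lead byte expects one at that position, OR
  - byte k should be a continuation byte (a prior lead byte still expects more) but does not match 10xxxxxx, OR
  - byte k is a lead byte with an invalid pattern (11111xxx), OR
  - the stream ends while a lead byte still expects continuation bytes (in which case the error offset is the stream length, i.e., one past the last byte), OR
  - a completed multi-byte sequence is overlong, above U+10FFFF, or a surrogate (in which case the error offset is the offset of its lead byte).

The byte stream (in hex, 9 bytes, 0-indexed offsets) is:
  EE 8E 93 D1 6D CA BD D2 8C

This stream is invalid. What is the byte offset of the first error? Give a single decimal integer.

Byte[0]=EE: 3-byte lead, need 2 cont bytes. acc=0xE
Byte[1]=8E: continuation. acc=(acc<<6)|0x0E=0x38E
Byte[2]=93: continuation. acc=(acc<<6)|0x13=0xE393
Completed: cp=U+E393 (starts at byte 0)
Byte[3]=D1: 2-byte lead, need 1 cont bytes. acc=0x11
Byte[4]=6D: expected 10xxxxxx continuation. INVALID

Answer: 4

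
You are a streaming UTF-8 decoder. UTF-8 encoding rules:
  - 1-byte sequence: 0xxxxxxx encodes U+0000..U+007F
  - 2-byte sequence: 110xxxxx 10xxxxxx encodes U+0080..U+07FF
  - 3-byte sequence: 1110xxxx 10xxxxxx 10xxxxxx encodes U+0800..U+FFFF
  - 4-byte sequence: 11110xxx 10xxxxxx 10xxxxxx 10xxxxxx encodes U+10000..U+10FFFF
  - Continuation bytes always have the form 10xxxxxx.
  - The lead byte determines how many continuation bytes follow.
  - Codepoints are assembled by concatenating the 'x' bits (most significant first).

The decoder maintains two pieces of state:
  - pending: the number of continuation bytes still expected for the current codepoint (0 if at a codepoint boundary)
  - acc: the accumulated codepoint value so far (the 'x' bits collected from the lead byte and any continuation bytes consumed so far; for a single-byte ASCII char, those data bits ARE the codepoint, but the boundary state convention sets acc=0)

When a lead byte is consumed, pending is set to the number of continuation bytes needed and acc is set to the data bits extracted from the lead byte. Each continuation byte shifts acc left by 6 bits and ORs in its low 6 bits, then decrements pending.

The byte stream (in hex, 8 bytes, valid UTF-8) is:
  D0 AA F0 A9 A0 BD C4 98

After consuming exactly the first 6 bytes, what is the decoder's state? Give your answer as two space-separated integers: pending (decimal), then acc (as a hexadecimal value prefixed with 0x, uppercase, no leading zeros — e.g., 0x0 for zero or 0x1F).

Byte[0]=D0: 2-byte lead. pending=1, acc=0x10
Byte[1]=AA: continuation. acc=(acc<<6)|0x2A=0x42A, pending=0
Byte[2]=F0: 4-byte lead. pending=3, acc=0x0
Byte[3]=A9: continuation. acc=(acc<<6)|0x29=0x29, pending=2
Byte[4]=A0: continuation. acc=(acc<<6)|0x20=0xA60, pending=1
Byte[5]=BD: continuation. acc=(acc<<6)|0x3D=0x2983D, pending=0

Answer: 0 0x2983D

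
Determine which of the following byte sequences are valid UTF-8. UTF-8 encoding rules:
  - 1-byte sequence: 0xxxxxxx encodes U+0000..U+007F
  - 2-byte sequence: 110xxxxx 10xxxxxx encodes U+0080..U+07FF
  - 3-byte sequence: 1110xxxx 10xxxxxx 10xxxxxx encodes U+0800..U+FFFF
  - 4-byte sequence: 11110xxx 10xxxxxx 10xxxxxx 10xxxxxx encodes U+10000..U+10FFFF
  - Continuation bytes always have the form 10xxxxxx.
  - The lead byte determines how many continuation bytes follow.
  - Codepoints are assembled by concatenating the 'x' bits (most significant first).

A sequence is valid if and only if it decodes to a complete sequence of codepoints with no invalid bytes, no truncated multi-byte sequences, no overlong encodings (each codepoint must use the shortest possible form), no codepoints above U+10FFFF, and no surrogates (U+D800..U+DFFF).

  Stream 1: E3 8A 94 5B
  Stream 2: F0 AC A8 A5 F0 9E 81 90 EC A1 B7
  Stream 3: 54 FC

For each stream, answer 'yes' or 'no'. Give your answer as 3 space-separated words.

Stream 1: decodes cleanly. VALID
Stream 2: decodes cleanly. VALID
Stream 3: error at byte offset 1. INVALID

Answer: yes yes no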